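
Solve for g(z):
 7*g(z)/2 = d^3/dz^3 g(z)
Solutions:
 g(z) = C3*exp(2^(2/3)*7^(1/3)*z/2) + (C1*sin(2^(2/3)*sqrt(3)*7^(1/3)*z/4) + C2*cos(2^(2/3)*sqrt(3)*7^(1/3)*z/4))*exp(-2^(2/3)*7^(1/3)*z/4)


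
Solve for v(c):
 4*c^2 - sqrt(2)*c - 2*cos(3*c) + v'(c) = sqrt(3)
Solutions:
 v(c) = C1 - 4*c^3/3 + sqrt(2)*c^2/2 + sqrt(3)*c + 2*sin(3*c)/3


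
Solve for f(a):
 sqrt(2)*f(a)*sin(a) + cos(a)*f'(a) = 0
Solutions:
 f(a) = C1*cos(a)^(sqrt(2))


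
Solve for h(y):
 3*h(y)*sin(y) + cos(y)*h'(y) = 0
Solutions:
 h(y) = C1*cos(y)^3


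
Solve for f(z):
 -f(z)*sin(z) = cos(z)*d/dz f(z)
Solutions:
 f(z) = C1*cos(z)


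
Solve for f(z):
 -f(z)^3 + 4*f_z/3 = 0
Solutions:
 f(z) = -sqrt(2)*sqrt(-1/(C1 + 3*z))
 f(z) = sqrt(2)*sqrt(-1/(C1 + 3*z))


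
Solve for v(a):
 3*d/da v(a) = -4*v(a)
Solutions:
 v(a) = C1*exp(-4*a/3)


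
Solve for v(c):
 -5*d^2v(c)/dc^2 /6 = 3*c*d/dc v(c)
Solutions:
 v(c) = C1 + C2*erf(3*sqrt(5)*c/5)


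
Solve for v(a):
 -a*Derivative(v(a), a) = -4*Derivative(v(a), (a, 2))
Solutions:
 v(a) = C1 + C2*erfi(sqrt(2)*a/4)


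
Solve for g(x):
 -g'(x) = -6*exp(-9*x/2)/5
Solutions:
 g(x) = C1 - 4*exp(-9*x/2)/15


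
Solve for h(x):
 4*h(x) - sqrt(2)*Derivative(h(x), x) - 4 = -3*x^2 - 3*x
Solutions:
 h(x) = C1*exp(2*sqrt(2)*x) - 3*x^2/4 - 3*x/4 - 3*sqrt(2)*x/8 - 3*sqrt(2)/16 + 13/16


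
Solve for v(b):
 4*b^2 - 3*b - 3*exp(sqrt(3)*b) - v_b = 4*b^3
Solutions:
 v(b) = C1 - b^4 + 4*b^3/3 - 3*b^2/2 - sqrt(3)*exp(sqrt(3)*b)


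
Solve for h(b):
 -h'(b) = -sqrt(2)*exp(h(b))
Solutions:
 h(b) = log(-1/(C1 + sqrt(2)*b))


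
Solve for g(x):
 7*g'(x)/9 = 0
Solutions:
 g(x) = C1


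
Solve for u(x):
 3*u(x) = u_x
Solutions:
 u(x) = C1*exp(3*x)


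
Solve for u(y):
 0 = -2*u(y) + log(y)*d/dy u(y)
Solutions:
 u(y) = C1*exp(2*li(y))


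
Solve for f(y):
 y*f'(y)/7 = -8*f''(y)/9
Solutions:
 f(y) = C1 + C2*erf(3*sqrt(7)*y/28)


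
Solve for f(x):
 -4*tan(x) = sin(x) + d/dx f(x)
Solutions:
 f(x) = C1 + 4*log(cos(x)) + cos(x)


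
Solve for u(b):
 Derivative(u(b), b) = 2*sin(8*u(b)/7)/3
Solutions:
 -2*b/3 + 7*log(cos(8*u(b)/7) - 1)/16 - 7*log(cos(8*u(b)/7) + 1)/16 = C1


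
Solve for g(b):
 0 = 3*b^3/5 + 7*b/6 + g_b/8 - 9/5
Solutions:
 g(b) = C1 - 6*b^4/5 - 14*b^2/3 + 72*b/5


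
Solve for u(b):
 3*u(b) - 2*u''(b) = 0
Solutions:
 u(b) = C1*exp(-sqrt(6)*b/2) + C2*exp(sqrt(6)*b/2)


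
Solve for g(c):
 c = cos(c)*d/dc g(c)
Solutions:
 g(c) = C1 + Integral(c/cos(c), c)


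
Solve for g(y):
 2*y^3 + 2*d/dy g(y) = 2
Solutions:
 g(y) = C1 - y^4/4 + y


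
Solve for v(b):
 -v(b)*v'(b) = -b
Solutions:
 v(b) = -sqrt(C1 + b^2)
 v(b) = sqrt(C1 + b^2)


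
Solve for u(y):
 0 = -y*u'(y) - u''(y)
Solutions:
 u(y) = C1 + C2*erf(sqrt(2)*y/2)


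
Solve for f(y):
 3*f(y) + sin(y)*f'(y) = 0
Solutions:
 f(y) = C1*(cos(y) + 1)^(3/2)/(cos(y) - 1)^(3/2)


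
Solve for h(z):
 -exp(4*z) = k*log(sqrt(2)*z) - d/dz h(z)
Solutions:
 h(z) = C1 + k*z*log(z) + k*z*(-1 + log(2)/2) + exp(4*z)/4


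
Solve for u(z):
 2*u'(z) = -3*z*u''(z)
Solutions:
 u(z) = C1 + C2*z^(1/3)


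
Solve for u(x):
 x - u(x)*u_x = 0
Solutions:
 u(x) = -sqrt(C1 + x^2)
 u(x) = sqrt(C1 + x^2)


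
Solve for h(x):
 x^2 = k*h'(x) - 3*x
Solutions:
 h(x) = C1 + x^3/(3*k) + 3*x^2/(2*k)


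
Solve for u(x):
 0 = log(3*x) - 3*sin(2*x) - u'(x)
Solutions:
 u(x) = C1 + x*log(x) - x + x*log(3) + 3*cos(2*x)/2


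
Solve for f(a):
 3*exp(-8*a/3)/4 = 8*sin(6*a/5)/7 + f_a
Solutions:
 f(a) = C1 + 20*cos(6*a/5)/21 - 9*exp(-8*a/3)/32


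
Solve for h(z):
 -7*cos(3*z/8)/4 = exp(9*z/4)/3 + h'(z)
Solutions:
 h(z) = C1 - 4*exp(9*z/4)/27 - 14*sin(3*z/8)/3


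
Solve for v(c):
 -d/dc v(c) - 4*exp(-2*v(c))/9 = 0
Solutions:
 v(c) = log(-sqrt(C1 - 8*c)) - log(3)
 v(c) = log(C1 - 8*c)/2 - log(3)


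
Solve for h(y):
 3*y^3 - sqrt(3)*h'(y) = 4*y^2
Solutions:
 h(y) = C1 + sqrt(3)*y^4/4 - 4*sqrt(3)*y^3/9


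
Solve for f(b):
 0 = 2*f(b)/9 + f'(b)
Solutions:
 f(b) = C1*exp(-2*b/9)


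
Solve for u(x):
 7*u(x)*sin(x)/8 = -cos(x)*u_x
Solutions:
 u(x) = C1*cos(x)^(7/8)


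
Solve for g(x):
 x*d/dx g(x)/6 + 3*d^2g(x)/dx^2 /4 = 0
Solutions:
 g(x) = C1 + C2*erf(x/3)


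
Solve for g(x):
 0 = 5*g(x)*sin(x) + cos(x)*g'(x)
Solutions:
 g(x) = C1*cos(x)^5


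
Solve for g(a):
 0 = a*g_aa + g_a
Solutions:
 g(a) = C1 + C2*log(a)


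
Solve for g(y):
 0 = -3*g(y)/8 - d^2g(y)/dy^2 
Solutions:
 g(y) = C1*sin(sqrt(6)*y/4) + C2*cos(sqrt(6)*y/4)


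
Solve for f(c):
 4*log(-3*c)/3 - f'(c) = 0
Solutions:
 f(c) = C1 + 4*c*log(-c)/3 + 4*c*(-1 + log(3))/3


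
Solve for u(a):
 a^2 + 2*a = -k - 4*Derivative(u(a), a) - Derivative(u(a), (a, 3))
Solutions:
 u(a) = C1 + C2*sin(2*a) + C3*cos(2*a) - a^3/12 - a^2/4 - a*k/4 + a/8


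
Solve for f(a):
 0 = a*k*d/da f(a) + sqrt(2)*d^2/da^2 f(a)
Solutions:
 f(a) = Piecewise((-2^(3/4)*sqrt(pi)*C1*erf(2^(1/4)*a*sqrt(k)/2)/(2*sqrt(k)) - C2, (k > 0) | (k < 0)), (-C1*a - C2, True))


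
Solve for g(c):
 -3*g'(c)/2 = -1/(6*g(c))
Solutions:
 g(c) = -sqrt(C1 + 2*c)/3
 g(c) = sqrt(C1 + 2*c)/3


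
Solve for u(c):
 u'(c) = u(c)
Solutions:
 u(c) = C1*exp(c)


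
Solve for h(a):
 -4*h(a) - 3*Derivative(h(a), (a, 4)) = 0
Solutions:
 h(a) = (C1*sin(3^(3/4)*a/3) + C2*cos(3^(3/4)*a/3))*exp(-3^(3/4)*a/3) + (C3*sin(3^(3/4)*a/3) + C4*cos(3^(3/4)*a/3))*exp(3^(3/4)*a/3)


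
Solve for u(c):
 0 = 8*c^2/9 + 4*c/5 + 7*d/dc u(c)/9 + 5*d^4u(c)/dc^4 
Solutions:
 u(c) = C1 + C4*exp(-525^(1/3)*c/15) - 8*c^3/21 - 18*c^2/35 + (C2*sin(175^(1/3)*3^(5/6)*c/30) + C3*cos(175^(1/3)*3^(5/6)*c/30))*exp(525^(1/3)*c/30)


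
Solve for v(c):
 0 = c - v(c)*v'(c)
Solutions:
 v(c) = -sqrt(C1 + c^2)
 v(c) = sqrt(C1 + c^2)


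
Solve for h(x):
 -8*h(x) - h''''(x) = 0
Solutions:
 h(x) = (C1*sin(2^(1/4)*x) + C2*cos(2^(1/4)*x))*exp(-2^(1/4)*x) + (C3*sin(2^(1/4)*x) + C4*cos(2^(1/4)*x))*exp(2^(1/4)*x)


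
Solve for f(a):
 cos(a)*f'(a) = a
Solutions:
 f(a) = C1 + Integral(a/cos(a), a)


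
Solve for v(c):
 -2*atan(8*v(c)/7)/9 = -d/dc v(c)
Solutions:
 Integral(1/atan(8*_y/7), (_y, v(c))) = C1 + 2*c/9


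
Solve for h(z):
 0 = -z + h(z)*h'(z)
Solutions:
 h(z) = -sqrt(C1 + z^2)
 h(z) = sqrt(C1 + z^2)


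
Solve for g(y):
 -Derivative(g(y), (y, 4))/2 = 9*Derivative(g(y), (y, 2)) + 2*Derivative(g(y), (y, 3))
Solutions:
 g(y) = C1 + C2*y + (C3*sin(sqrt(14)*y) + C4*cos(sqrt(14)*y))*exp(-2*y)


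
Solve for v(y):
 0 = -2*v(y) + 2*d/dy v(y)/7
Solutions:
 v(y) = C1*exp(7*y)


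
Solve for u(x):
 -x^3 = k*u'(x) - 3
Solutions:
 u(x) = C1 - x^4/(4*k) + 3*x/k


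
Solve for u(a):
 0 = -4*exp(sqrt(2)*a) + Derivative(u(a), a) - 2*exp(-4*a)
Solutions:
 u(a) = C1 + 2*sqrt(2)*exp(sqrt(2)*a) - exp(-4*a)/2


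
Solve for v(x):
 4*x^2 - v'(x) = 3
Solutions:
 v(x) = C1 + 4*x^3/3 - 3*x


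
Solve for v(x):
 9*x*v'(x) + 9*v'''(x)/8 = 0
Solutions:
 v(x) = C1 + Integral(C2*airyai(-2*x) + C3*airybi(-2*x), x)


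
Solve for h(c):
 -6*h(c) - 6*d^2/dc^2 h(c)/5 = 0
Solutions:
 h(c) = C1*sin(sqrt(5)*c) + C2*cos(sqrt(5)*c)


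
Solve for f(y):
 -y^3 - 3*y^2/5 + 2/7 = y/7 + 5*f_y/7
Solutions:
 f(y) = C1 - 7*y^4/20 - 7*y^3/25 - y^2/10 + 2*y/5


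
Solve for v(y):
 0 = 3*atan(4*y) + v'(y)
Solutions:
 v(y) = C1 - 3*y*atan(4*y) + 3*log(16*y^2 + 1)/8


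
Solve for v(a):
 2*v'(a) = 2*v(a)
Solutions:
 v(a) = C1*exp(a)


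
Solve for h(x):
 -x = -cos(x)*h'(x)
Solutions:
 h(x) = C1 + Integral(x/cos(x), x)


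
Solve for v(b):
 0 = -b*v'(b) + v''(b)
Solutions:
 v(b) = C1 + C2*erfi(sqrt(2)*b/2)


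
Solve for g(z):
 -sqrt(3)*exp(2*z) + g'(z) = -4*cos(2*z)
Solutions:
 g(z) = C1 + sqrt(3)*exp(2*z)/2 - 2*sin(2*z)


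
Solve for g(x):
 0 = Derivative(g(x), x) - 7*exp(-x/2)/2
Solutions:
 g(x) = C1 - 7*exp(-x/2)


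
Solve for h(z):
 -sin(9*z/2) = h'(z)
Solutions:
 h(z) = C1 + 2*cos(9*z/2)/9


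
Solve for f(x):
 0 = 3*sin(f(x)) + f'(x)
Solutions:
 f(x) = -acos((-C1 - exp(6*x))/(C1 - exp(6*x))) + 2*pi
 f(x) = acos((-C1 - exp(6*x))/(C1 - exp(6*x)))


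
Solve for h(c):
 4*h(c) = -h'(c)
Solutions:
 h(c) = C1*exp(-4*c)


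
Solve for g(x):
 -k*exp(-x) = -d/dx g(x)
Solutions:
 g(x) = C1 - k*exp(-x)


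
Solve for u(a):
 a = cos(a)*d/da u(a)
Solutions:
 u(a) = C1 + Integral(a/cos(a), a)


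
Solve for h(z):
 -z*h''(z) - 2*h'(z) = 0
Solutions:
 h(z) = C1 + C2/z


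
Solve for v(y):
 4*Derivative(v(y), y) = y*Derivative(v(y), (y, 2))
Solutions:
 v(y) = C1 + C2*y^5


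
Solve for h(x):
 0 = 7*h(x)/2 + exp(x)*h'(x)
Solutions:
 h(x) = C1*exp(7*exp(-x)/2)


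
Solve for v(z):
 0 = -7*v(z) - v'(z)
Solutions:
 v(z) = C1*exp(-7*z)


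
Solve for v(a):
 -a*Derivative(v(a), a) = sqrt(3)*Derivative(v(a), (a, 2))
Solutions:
 v(a) = C1 + C2*erf(sqrt(2)*3^(3/4)*a/6)


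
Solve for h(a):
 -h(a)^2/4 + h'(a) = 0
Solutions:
 h(a) = -4/(C1 + a)


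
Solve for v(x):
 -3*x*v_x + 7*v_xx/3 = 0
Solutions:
 v(x) = C1 + C2*erfi(3*sqrt(14)*x/14)


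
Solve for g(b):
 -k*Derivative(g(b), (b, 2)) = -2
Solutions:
 g(b) = C1 + C2*b + b^2/k


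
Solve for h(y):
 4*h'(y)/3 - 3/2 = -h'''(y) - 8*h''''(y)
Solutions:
 h(y) = C1 + C2*exp(y*(-2 + (48*sqrt(577) + 1153)^(-1/3) + (48*sqrt(577) + 1153)^(1/3))/48)*sin(sqrt(3)*y*(-(48*sqrt(577) + 1153)^(1/3) + (48*sqrt(577) + 1153)^(-1/3))/48) + C3*exp(y*(-2 + (48*sqrt(577) + 1153)^(-1/3) + (48*sqrt(577) + 1153)^(1/3))/48)*cos(sqrt(3)*y*(-(48*sqrt(577) + 1153)^(1/3) + (48*sqrt(577) + 1153)^(-1/3))/48) + C4*exp(-y*((48*sqrt(577) + 1153)^(-1/3) + 1 + (48*sqrt(577) + 1153)^(1/3))/24) + 9*y/8


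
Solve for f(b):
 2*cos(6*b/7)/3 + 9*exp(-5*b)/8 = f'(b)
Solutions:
 f(b) = C1 + 7*sin(6*b/7)/9 - 9*exp(-5*b)/40


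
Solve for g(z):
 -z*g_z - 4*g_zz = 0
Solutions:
 g(z) = C1 + C2*erf(sqrt(2)*z/4)


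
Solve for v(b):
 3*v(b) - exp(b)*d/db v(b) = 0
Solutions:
 v(b) = C1*exp(-3*exp(-b))


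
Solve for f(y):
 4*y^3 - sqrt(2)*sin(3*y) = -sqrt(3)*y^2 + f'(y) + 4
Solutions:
 f(y) = C1 + y^4 + sqrt(3)*y^3/3 - 4*y + sqrt(2)*cos(3*y)/3


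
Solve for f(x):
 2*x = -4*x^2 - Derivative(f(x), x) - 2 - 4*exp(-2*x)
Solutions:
 f(x) = C1 - 4*x^3/3 - x^2 - 2*x + 2*exp(-2*x)


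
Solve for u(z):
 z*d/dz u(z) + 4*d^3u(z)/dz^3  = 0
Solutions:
 u(z) = C1 + Integral(C2*airyai(-2^(1/3)*z/2) + C3*airybi(-2^(1/3)*z/2), z)


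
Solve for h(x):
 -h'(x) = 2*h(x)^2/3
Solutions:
 h(x) = 3/(C1 + 2*x)


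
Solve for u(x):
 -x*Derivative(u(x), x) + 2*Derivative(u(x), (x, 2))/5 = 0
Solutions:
 u(x) = C1 + C2*erfi(sqrt(5)*x/2)


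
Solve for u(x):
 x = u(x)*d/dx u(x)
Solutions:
 u(x) = -sqrt(C1 + x^2)
 u(x) = sqrt(C1 + x^2)


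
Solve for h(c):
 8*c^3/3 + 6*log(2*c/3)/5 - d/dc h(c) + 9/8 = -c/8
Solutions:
 h(c) = C1 + 2*c^4/3 + c^2/16 + 6*c*log(c)/5 - 6*c*log(3)/5 - 3*c/40 + 6*c*log(2)/5


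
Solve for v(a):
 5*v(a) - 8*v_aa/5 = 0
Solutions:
 v(a) = C1*exp(-5*sqrt(2)*a/4) + C2*exp(5*sqrt(2)*a/4)


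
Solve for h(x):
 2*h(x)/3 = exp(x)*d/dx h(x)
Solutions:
 h(x) = C1*exp(-2*exp(-x)/3)


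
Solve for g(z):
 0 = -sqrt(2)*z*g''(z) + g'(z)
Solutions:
 g(z) = C1 + C2*z^(sqrt(2)/2 + 1)


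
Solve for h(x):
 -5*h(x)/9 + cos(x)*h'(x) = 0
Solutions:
 h(x) = C1*(sin(x) + 1)^(5/18)/(sin(x) - 1)^(5/18)


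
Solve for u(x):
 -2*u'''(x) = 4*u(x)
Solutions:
 u(x) = C3*exp(-2^(1/3)*x) + (C1*sin(2^(1/3)*sqrt(3)*x/2) + C2*cos(2^(1/3)*sqrt(3)*x/2))*exp(2^(1/3)*x/2)


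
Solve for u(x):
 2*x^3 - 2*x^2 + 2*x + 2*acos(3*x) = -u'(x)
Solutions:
 u(x) = C1 - x^4/2 + 2*x^3/3 - x^2 - 2*x*acos(3*x) + 2*sqrt(1 - 9*x^2)/3


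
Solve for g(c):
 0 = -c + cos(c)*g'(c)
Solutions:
 g(c) = C1 + Integral(c/cos(c), c)


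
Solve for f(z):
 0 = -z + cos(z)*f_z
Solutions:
 f(z) = C1 + Integral(z/cos(z), z)


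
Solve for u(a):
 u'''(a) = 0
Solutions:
 u(a) = C1 + C2*a + C3*a^2


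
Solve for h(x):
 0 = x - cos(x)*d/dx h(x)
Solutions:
 h(x) = C1 + Integral(x/cos(x), x)


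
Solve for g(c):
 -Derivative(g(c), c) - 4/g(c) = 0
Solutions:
 g(c) = -sqrt(C1 - 8*c)
 g(c) = sqrt(C1 - 8*c)


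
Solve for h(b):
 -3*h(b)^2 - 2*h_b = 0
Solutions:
 h(b) = 2/(C1 + 3*b)


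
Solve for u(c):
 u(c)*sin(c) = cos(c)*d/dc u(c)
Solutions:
 u(c) = C1/cos(c)


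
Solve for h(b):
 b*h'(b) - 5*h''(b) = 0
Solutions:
 h(b) = C1 + C2*erfi(sqrt(10)*b/10)


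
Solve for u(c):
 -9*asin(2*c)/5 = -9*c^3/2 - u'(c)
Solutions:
 u(c) = C1 - 9*c^4/8 + 9*c*asin(2*c)/5 + 9*sqrt(1 - 4*c^2)/10


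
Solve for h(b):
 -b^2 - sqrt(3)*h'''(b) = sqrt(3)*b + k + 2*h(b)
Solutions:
 h(b) = C3*exp(-2^(1/3)*3^(5/6)*b/3) - b^2/2 - sqrt(3)*b/2 - k/2 + (C1*sin(6^(1/3)*b/2) + C2*cos(6^(1/3)*b/2))*exp(2^(1/3)*3^(5/6)*b/6)


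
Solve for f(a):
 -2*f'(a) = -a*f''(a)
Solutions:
 f(a) = C1 + C2*a^3


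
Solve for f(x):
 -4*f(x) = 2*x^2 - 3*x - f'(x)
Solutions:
 f(x) = C1*exp(4*x) - x^2/2 + x/2 + 1/8


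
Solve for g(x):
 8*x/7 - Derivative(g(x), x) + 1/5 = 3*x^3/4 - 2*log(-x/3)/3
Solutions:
 g(x) = C1 - 3*x^4/16 + 4*x^2/7 + 2*x*log(-x)/3 + x*(-10*log(3) - 7)/15


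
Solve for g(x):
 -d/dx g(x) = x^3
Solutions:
 g(x) = C1 - x^4/4


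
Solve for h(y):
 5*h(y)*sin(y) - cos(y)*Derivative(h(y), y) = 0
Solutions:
 h(y) = C1/cos(y)^5


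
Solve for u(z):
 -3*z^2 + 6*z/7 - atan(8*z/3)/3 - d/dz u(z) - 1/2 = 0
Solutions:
 u(z) = C1 - z^3 + 3*z^2/7 - z*atan(8*z/3)/3 - z/2 + log(64*z^2 + 9)/16


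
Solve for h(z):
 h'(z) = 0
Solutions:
 h(z) = C1


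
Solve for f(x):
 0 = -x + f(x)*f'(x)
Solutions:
 f(x) = -sqrt(C1 + x^2)
 f(x) = sqrt(C1 + x^2)


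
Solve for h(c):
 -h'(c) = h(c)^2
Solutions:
 h(c) = 1/(C1 + c)


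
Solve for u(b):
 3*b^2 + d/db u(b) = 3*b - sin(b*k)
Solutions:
 u(b) = C1 - b^3 + 3*b^2/2 + cos(b*k)/k


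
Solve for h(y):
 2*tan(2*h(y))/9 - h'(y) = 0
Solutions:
 h(y) = -asin(C1*exp(4*y/9))/2 + pi/2
 h(y) = asin(C1*exp(4*y/9))/2


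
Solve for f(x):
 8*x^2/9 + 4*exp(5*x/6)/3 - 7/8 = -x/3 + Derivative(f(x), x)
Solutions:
 f(x) = C1 + 8*x^3/27 + x^2/6 - 7*x/8 + 8*exp(5*x/6)/5


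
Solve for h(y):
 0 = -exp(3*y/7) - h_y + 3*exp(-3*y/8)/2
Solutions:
 h(y) = C1 - 7*exp(3*y/7)/3 - 4*exp(-3*y/8)


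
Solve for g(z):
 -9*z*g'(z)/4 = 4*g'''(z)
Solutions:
 g(z) = C1 + Integral(C2*airyai(-6^(2/3)*z/4) + C3*airybi(-6^(2/3)*z/4), z)


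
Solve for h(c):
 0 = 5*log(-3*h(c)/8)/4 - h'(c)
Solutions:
 -4*Integral(1/(log(-_y) - 3*log(2) + log(3)), (_y, h(c)))/5 = C1 - c


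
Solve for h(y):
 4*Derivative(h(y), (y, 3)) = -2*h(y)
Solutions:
 h(y) = C3*exp(-2^(2/3)*y/2) + (C1*sin(2^(2/3)*sqrt(3)*y/4) + C2*cos(2^(2/3)*sqrt(3)*y/4))*exp(2^(2/3)*y/4)


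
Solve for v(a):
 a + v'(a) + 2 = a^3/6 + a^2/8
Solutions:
 v(a) = C1 + a^4/24 + a^3/24 - a^2/2 - 2*a


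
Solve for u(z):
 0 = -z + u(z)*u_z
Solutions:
 u(z) = -sqrt(C1 + z^2)
 u(z) = sqrt(C1 + z^2)


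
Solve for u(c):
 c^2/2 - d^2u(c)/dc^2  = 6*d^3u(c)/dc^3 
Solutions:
 u(c) = C1 + C2*c + C3*exp(-c/6) + c^4/24 - c^3 + 18*c^2


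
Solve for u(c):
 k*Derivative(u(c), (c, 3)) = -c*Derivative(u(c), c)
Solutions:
 u(c) = C1 + Integral(C2*airyai(c*(-1/k)^(1/3)) + C3*airybi(c*(-1/k)^(1/3)), c)


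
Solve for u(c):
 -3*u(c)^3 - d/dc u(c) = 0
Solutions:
 u(c) = -sqrt(2)*sqrt(-1/(C1 - 3*c))/2
 u(c) = sqrt(2)*sqrt(-1/(C1 - 3*c))/2


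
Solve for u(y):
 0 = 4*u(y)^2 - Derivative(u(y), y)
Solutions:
 u(y) = -1/(C1 + 4*y)


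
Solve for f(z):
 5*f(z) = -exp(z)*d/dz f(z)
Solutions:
 f(z) = C1*exp(5*exp(-z))


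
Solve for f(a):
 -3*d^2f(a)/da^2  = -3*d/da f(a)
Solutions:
 f(a) = C1 + C2*exp(a)


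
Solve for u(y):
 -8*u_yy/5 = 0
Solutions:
 u(y) = C1 + C2*y


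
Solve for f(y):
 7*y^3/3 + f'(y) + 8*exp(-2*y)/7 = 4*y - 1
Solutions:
 f(y) = C1 - 7*y^4/12 + 2*y^2 - y + 4*exp(-2*y)/7


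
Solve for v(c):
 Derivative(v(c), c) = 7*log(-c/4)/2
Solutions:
 v(c) = C1 + 7*c*log(-c)/2 + c*(-7*log(2) - 7/2)


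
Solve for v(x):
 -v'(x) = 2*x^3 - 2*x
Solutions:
 v(x) = C1 - x^4/2 + x^2


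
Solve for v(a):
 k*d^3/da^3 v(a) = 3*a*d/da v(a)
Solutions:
 v(a) = C1 + Integral(C2*airyai(3^(1/3)*a*(1/k)^(1/3)) + C3*airybi(3^(1/3)*a*(1/k)^(1/3)), a)


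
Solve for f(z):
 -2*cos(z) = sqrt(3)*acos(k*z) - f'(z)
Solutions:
 f(z) = C1 + sqrt(3)*Piecewise((z*acos(k*z) - sqrt(-k^2*z^2 + 1)/k, Ne(k, 0)), (pi*z/2, True)) + 2*sin(z)


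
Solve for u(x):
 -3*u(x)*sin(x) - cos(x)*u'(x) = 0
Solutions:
 u(x) = C1*cos(x)^3


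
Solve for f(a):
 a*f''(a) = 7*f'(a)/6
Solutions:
 f(a) = C1 + C2*a^(13/6)


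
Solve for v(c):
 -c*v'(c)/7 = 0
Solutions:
 v(c) = C1


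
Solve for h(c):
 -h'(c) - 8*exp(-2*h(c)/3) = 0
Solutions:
 h(c) = 3*log(-sqrt(C1 - 8*c)) - 3*log(3) + 3*log(6)/2
 h(c) = 3*log(C1 - 8*c)/2 - 3*log(3) + 3*log(6)/2


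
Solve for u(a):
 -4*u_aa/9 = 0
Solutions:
 u(a) = C1 + C2*a


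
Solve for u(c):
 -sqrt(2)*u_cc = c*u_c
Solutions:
 u(c) = C1 + C2*erf(2^(1/4)*c/2)


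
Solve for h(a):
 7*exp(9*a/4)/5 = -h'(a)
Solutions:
 h(a) = C1 - 28*exp(9*a/4)/45


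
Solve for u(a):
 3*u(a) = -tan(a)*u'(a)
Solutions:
 u(a) = C1/sin(a)^3


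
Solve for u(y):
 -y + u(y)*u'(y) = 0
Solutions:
 u(y) = -sqrt(C1 + y^2)
 u(y) = sqrt(C1 + y^2)


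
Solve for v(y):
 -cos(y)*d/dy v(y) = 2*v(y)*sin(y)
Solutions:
 v(y) = C1*cos(y)^2


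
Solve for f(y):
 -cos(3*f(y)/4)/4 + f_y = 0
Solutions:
 -y/4 - 2*log(sin(3*f(y)/4) - 1)/3 + 2*log(sin(3*f(y)/4) + 1)/3 = C1


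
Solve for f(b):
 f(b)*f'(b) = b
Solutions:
 f(b) = -sqrt(C1 + b^2)
 f(b) = sqrt(C1 + b^2)


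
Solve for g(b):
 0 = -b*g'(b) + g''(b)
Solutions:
 g(b) = C1 + C2*erfi(sqrt(2)*b/2)


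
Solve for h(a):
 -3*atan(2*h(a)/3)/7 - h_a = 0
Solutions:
 Integral(1/atan(2*_y/3), (_y, h(a))) = C1 - 3*a/7


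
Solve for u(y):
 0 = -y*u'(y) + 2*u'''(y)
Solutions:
 u(y) = C1 + Integral(C2*airyai(2^(2/3)*y/2) + C3*airybi(2^(2/3)*y/2), y)


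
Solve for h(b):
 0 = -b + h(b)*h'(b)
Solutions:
 h(b) = -sqrt(C1 + b^2)
 h(b) = sqrt(C1 + b^2)


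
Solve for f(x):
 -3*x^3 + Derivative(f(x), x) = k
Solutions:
 f(x) = C1 + k*x + 3*x^4/4


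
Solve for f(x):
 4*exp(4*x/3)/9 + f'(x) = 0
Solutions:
 f(x) = C1 - exp(4*x/3)/3


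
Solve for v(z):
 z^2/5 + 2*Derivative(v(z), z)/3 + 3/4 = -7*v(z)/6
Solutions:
 v(z) = C1*exp(-7*z/4) - 6*z^2/35 + 48*z/245 - 2589/3430


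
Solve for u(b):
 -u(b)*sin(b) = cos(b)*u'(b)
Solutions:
 u(b) = C1*cos(b)


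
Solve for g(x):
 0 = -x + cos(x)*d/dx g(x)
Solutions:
 g(x) = C1 + Integral(x/cos(x), x)


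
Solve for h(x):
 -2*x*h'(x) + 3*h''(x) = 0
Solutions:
 h(x) = C1 + C2*erfi(sqrt(3)*x/3)


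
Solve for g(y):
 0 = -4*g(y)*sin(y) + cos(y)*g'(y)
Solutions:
 g(y) = C1/cos(y)^4


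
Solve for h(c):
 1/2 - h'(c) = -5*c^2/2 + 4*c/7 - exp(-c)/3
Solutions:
 h(c) = C1 + 5*c^3/6 - 2*c^2/7 + c/2 - exp(-c)/3


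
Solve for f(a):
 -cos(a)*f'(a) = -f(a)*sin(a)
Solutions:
 f(a) = C1/cos(a)


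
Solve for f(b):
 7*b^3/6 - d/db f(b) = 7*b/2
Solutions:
 f(b) = C1 + 7*b^4/24 - 7*b^2/4


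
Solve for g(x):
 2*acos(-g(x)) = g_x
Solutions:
 Integral(1/acos(-_y), (_y, g(x))) = C1 + 2*x


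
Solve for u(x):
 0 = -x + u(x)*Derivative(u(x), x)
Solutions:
 u(x) = -sqrt(C1 + x^2)
 u(x) = sqrt(C1 + x^2)


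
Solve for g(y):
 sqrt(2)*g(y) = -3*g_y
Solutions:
 g(y) = C1*exp(-sqrt(2)*y/3)


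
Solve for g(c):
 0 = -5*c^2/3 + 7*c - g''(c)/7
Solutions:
 g(c) = C1 + C2*c - 35*c^4/36 + 49*c^3/6


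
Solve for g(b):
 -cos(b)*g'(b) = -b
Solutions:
 g(b) = C1 + Integral(b/cos(b), b)


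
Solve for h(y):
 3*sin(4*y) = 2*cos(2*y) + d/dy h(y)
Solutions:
 h(y) = C1 - sin(2*y) - 3*cos(4*y)/4


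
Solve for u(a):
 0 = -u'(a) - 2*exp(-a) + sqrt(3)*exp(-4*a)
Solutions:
 u(a) = C1 + 2*exp(-a) - sqrt(3)*exp(-4*a)/4


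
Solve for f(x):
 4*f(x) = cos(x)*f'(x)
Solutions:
 f(x) = C1*(sin(x)^2 + 2*sin(x) + 1)/(sin(x)^2 - 2*sin(x) + 1)


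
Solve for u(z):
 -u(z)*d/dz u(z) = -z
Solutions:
 u(z) = -sqrt(C1 + z^2)
 u(z) = sqrt(C1 + z^2)


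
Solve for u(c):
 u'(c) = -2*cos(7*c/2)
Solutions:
 u(c) = C1 - 4*sin(7*c/2)/7


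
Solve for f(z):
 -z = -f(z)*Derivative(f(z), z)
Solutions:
 f(z) = -sqrt(C1 + z^2)
 f(z) = sqrt(C1 + z^2)


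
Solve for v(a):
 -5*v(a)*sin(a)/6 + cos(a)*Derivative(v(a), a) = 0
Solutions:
 v(a) = C1/cos(a)^(5/6)


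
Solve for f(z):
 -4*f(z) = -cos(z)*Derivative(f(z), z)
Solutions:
 f(z) = C1*(sin(z)^2 + 2*sin(z) + 1)/(sin(z)^2 - 2*sin(z) + 1)


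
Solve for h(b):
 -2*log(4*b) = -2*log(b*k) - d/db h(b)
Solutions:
 h(b) = C1 + 2*b*(-log(k) + 2*log(2))


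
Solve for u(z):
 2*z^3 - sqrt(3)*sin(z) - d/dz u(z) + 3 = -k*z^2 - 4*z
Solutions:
 u(z) = C1 + k*z^3/3 + z^4/2 + 2*z^2 + 3*z + sqrt(3)*cos(z)


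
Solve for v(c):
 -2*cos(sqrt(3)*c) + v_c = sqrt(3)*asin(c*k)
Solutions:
 v(c) = C1 + sqrt(3)*Piecewise((c*asin(c*k) + sqrt(-c^2*k^2 + 1)/k, Ne(k, 0)), (0, True)) + 2*sqrt(3)*sin(sqrt(3)*c)/3


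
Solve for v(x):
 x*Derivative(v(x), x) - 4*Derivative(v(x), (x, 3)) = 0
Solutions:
 v(x) = C1 + Integral(C2*airyai(2^(1/3)*x/2) + C3*airybi(2^(1/3)*x/2), x)


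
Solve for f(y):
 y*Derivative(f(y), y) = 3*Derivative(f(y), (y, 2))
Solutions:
 f(y) = C1 + C2*erfi(sqrt(6)*y/6)


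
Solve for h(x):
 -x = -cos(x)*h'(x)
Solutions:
 h(x) = C1 + Integral(x/cos(x), x)


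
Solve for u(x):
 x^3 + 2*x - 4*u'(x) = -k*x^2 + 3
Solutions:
 u(x) = C1 + k*x^3/12 + x^4/16 + x^2/4 - 3*x/4


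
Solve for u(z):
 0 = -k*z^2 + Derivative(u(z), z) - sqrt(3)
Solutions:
 u(z) = C1 + k*z^3/3 + sqrt(3)*z


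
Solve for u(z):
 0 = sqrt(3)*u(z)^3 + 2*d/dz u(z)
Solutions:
 u(z) = -sqrt(-1/(C1 - sqrt(3)*z))
 u(z) = sqrt(-1/(C1 - sqrt(3)*z))


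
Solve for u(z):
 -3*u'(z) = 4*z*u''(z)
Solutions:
 u(z) = C1 + C2*z^(1/4)


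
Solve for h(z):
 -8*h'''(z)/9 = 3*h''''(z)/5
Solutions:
 h(z) = C1 + C2*z + C3*z^2 + C4*exp(-40*z/27)


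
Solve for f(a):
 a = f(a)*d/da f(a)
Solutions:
 f(a) = -sqrt(C1 + a^2)
 f(a) = sqrt(C1 + a^2)


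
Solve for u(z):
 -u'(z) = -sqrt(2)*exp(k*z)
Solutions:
 u(z) = C1 + sqrt(2)*exp(k*z)/k


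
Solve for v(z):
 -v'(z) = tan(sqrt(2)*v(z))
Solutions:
 v(z) = sqrt(2)*(pi - asin(C1*exp(-sqrt(2)*z)))/2
 v(z) = sqrt(2)*asin(C1*exp(-sqrt(2)*z))/2


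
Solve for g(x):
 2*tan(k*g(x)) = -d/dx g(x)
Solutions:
 g(x) = Piecewise((-asin(exp(C1*k - 2*k*x))/k + pi/k, Ne(k, 0)), (nan, True))
 g(x) = Piecewise((asin(exp(C1*k - 2*k*x))/k, Ne(k, 0)), (nan, True))


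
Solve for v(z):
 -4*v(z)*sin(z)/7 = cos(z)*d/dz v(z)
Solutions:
 v(z) = C1*cos(z)^(4/7)


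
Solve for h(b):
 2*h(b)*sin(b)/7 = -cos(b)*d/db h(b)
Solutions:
 h(b) = C1*cos(b)^(2/7)


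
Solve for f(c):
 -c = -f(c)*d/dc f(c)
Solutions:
 f(c) = -sqrt(C1 + c^2)
 f(c) = sqrt(C1 + c^2)


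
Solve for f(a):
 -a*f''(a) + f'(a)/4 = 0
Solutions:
 f(a) = C1 + C2*a^(5/4)


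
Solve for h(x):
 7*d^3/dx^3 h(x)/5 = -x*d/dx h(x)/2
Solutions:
 h(x) = C1 + Integral(C2*airyai(-14^(2/3)*5^(1/3)*x/14) + C3*airybi(-14^(2/3)*5^(1/3)*x/14), x)


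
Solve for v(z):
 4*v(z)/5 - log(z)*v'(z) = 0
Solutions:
 v(z) = C1*exp(4*li(z)/5)


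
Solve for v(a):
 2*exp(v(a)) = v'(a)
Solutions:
 v(a) = log(-1/(C1 + 2*a))


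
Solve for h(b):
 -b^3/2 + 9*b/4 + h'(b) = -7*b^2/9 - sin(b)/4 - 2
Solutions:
 h(b) = C1 + b^4/8 - 7*b^3/27 - 9*b^2/8 - 2*b + cos(b)/4


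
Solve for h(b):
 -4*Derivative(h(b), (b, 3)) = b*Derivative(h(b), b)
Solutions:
 h(b) = C1 + Integral(C2*airyai(-2^(1/3)*b/2) + C3*airybi(-2^(1/3)*b/2), b)


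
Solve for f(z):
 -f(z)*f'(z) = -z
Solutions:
 f(z) = -sqrt(C1 + z^2)
 f(z) = sqrt(C1 + z^2)


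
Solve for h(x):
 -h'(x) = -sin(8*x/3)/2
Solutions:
 h(x) = C1 - 3*cos(8*x/3)/16


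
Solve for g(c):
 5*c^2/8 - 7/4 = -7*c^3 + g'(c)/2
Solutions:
 g(c) = C1 + 7*c^4/2 + 5*c^3/12 - 7*c/2


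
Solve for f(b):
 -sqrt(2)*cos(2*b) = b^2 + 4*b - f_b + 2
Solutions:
 f(b) = C1 + b^3/3 + 2*b^2 + 2*b + sqrt(2)*sin(2*b)/2


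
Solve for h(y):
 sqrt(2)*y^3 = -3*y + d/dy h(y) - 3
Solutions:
 h(y) = C1 + sqrt(2)*y^4/4 + 3*y^2/2 + 3*y


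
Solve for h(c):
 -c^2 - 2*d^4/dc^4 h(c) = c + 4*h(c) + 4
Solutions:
 h(c) = -c^2/4 - c/4 + (C1*sin(2^(3/4)*c/2) + C2*cos(2^(3/4)*c/2))*exp(-2^(3/4)*c/2) + (C3*sin(2^(3/4)*c/2) + C4*cos(2^(3/4)*c/2))*exp(2^(3/4)*c/2) - 1


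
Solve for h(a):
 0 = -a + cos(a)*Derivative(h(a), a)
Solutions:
 h(a) = C1 + Integral(a/cos(a), a)


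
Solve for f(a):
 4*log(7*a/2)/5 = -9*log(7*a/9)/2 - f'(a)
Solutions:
 f(a) = C1 - 53*a*log(a)/10 - 53*a*log(7)/10 + 4*a*log(2)/5 + 53*a/10 + 9*a*log(3)


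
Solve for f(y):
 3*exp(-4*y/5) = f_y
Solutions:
 f(y) = C1 - 15*exp(-4*y/5)/4


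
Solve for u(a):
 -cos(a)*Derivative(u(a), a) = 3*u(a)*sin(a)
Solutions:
 u(a) = C1*cos(a)^3


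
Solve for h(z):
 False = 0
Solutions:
 h(z) = C1 + zoo*z - log(cos(z))/2


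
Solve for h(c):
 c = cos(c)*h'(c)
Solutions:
 h(c) = C1 + Integral(c/cos(c), c)


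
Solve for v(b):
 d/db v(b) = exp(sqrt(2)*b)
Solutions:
 v(b) = C1 + sqrt(2)*exp(sqrt(2)*b)/2


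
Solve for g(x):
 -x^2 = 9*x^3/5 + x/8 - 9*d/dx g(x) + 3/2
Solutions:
 g(x) = C1 + x^4/20 + x^3/27 + x^2/144 + x/6


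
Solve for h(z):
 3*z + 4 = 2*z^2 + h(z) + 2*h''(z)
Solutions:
 h(z) = C1*sin(sqrt(2)*z/2) + C2*cos(sqrt(2)*z/2) - 2*z^2 + 3*z + 12


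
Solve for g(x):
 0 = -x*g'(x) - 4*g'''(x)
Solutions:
 g(x) = C1 + Integral(C2*airyai(-2^(1/3)*x/2) + C3*airybi(-2^(1/3)*x/2), x)


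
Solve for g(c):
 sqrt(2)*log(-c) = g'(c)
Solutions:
 g(c) = C1 + sqrt(2)*c*log(-c) - sqrt(2)*c


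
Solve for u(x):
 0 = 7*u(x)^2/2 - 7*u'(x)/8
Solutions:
 u(x) = -1/(C1 + 4*x)


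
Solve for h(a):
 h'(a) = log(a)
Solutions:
 h(a) = C1 + a*log(a) - a


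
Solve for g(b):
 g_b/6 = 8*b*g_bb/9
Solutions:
 g(b) = C1 + C2*b^(19/16)


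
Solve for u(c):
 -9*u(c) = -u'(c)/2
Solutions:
 u(c) = C1*exp(18*c)


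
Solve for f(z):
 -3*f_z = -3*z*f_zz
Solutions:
 f(z) = C1 + C2*z^2


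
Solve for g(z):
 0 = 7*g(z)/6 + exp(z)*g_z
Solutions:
 g(z) = C1*exp(7*exp(-z)/6)


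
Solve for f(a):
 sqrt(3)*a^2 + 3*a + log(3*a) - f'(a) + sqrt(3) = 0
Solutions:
 f(a) = C1 + sqrt(3)*a^3/3 + 3*a^2/2 + a*log(a) - a + a*log(3) + sqrt(3)*a


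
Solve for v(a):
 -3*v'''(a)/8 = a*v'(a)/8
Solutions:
 v(a) = C1 + Integral(C2*airyai(-3^(2/3)*a/3) + C3*airybi(-3^(2/3)*a/3), a)


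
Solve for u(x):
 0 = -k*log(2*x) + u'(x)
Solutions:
 u(x) = C1 + k*x*log(x) - k*x + k*x*log(2)


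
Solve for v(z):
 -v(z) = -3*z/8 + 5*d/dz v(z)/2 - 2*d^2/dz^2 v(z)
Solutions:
 v(z) = C1*exp(z*(5 - sqrt(57))/8) + C2*exp(z*(5 + sqrt(57))/8) + 3*z/8 - 15/16


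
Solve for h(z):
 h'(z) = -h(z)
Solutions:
 h(z) = C1*exp(-z)


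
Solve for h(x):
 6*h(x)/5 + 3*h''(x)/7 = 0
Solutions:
 h(x) = C1*sin(sqrt(70)*x/5) + C2*cos(sqrt(70)*x/5)


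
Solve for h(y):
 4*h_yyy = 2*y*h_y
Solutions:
 h(y) = C1 + Integral(C2*airyai(2^(2/3)*y/2) + C3*airybi(2^(2/3)*y/2), y)


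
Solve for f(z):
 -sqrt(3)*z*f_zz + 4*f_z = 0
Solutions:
 f(z) = C1 + C2*z^(1 + 4*sqrt(3)/3)


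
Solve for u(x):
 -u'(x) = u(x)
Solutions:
 u(x) = C1*exp(-x)


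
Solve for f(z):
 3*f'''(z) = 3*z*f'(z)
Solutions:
 f(z) = C1 + Integral(C2*airyai(z) + C3*airybi(z), z)


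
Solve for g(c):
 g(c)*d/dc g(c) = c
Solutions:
 g(c) = -sqrt(C1 + c^2)
 g(c) = sqrt(C1 + c^2)


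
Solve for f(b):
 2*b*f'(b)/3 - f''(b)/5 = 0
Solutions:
 f(b) = C1 + C2*erfi(sqrt(15)*b/3)


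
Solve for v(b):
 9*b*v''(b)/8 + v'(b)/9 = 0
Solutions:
 v(b) = C1 + C2*b^(73/81)


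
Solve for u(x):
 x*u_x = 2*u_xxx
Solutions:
 u(x) = C1 + Integral(C2*airyai(2^(2/3)*x/2) + C3*airybi(2^(2/3)*x/2), x)


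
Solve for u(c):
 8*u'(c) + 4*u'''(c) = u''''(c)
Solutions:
 u(c) = C1 + C2*exp(c*(-2^(2/3)*(3*sqrt(177) + 43)^(1/3) - 8*2^(1/3)/(3*sqrt(177) + 43)^(1/3) + 8)/6)*sin(2^(1/3)*sqrt(3)*c*(-2^(1/3)*(3*sqrt(177) + 43)^(1/3) + 8/(3*sqrt(177) + 43)^(1/3))/6) + C3*exp(c*(-2^(2/3)*(3*sqrt(177) + 43)^(1/3) - 8*2^(1/3)/(3*sqrt(177) + 43)^(1/3) + 8)/6)*cos(2^(1/3)*sqrt(3)*c*(-2^(1/3)*(3*sqrt(177) + 43)^(1/3) + 8/(3*sqrt(177) + 43)^(1/3))/6) + C4*exp(c*(8*2^(1/3)/(3*sqrt(177) + 43)^(1/3) + 4 + 2^(2/3)*(3*sqrt(177) + 43)^(1/3))/3)


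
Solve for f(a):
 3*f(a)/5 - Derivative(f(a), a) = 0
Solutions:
 f(a) = C1*exp(3*a/5)


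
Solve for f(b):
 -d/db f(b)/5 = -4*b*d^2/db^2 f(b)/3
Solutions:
 f(b) = C1 + C2*b^(23/20)


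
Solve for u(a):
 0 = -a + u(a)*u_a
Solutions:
 u(a) = -sqrt(C1 + a^2)
 u(a) = sqrt(C1 + a^2)


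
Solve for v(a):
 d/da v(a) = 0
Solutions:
 v(a) = C1


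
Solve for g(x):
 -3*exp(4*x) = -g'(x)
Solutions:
 g(x) = C1 + 3*exp(4*x)/4


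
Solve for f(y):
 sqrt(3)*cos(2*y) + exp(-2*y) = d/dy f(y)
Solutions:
 f(y) = C1 + sqrt(3)*sin(2*y)/2 - exp(-2*y)/2


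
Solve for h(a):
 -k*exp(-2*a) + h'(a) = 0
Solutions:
 h(a) = C1 - k*exp(-2*a)/2


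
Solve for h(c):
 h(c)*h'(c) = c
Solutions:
 h(c) = -sqrt(C1 + c^2)
 h(c) = sqrt(C1 + c^2)


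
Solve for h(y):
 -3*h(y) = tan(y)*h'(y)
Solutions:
 h(y) = C1/sin(y)^3


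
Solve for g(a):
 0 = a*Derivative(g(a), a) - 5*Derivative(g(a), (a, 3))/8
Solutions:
 g(a) = C1 + Integral(C2*airyai(2*5^(2/3)*a/5) + C3*airybi(2*5^(2/3)*a/5), a)


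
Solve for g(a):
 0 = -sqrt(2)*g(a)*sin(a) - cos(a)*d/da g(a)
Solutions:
 g(a) = C1*cos(a)^(sqrt(2))


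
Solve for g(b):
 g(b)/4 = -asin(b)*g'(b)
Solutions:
 g(b) = C1*exp(-Integral(1/asin(b), b)/4)


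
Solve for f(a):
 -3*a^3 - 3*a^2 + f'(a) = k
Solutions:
 f(a) = C1 + 3*a^4/4 + a^3 + a*k


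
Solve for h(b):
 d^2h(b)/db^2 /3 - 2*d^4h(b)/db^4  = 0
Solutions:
 h(b) = C1 + C2*b + C3*exp(-sqrt(6)*b/6) + C4*exp(sqrt(6)*b/6)


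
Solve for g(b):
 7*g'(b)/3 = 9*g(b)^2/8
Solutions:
 g(b) = -56/(C1 + 27*b)


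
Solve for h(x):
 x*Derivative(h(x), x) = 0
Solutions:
 h(x) = C1


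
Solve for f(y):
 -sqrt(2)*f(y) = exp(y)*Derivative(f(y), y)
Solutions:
 f(y) = C1*exp(sqrt(2)*exp(-y))


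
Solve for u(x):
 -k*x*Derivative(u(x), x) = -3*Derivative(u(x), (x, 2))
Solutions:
 u(x) = Piecewise((-sqrt(6)*sqrt(pi)*C1*erf(sqrt(6)*x*sqrt(-k)/6)/(2*sqrt(-k)) - C2, (k > 0) | (k < 0)), (-C1*x - C2, True))


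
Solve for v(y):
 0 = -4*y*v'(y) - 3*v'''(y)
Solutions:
 v(y) = C1 + Integral(C2*airyai(-6^(2/3)*y/3) + C3*airybi(-6^(2/3)*y/3), y)


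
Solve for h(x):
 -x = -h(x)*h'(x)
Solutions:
 h(x) = -sqrt(C1 + x^2)
 h(x) = sqrt(C1 + x^2)


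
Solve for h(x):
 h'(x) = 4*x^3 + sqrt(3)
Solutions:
 h(x) = C1 + x^4 + sqrt(3)*x


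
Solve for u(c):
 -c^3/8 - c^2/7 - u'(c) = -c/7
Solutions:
 u(c) = C1 - c^4/32 - c^3/21 + c^2/14


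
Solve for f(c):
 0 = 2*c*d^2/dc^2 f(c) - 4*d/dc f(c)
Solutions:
 f(c) = C1 + C2*c^3


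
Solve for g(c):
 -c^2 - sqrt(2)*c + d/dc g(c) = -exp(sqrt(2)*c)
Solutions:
 g(c) = C1 + c^3/3 + sqrt(2)*c^2/2 - sqrt(2)*exp(sqrt(2)*c)/2


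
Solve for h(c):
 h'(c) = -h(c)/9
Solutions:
 h(c) = C1*exp(-c/9)


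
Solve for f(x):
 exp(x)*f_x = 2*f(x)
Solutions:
 f(x) = C1*exp(-2*exp(-x))


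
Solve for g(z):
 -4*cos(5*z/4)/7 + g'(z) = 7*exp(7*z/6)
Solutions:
 g(z) = C1 + 6*exp(7*z/6) + 16*sin(5*z/4)/35


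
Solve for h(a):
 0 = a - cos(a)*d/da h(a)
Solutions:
 h(a) = C1 + Integral(a/cos(a), a)


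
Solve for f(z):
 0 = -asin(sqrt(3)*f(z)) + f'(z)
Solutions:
 Integral(1/asin(sqrt(3)*_y), (_y, f(z))) = C1 + z


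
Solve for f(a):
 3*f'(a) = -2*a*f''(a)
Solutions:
 f(a) = C1 + C2/sqrt(a)


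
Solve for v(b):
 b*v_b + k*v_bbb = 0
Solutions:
 v(b) = C1 + Integral(C2*airyai(b*(-1/k)^(1/3)) + C3*airybi(b*(-1/k)^(1/3)), b)


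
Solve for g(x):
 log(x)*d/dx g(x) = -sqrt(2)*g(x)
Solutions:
 g(x) = C1*exp(-sqrt(2)*li(x))


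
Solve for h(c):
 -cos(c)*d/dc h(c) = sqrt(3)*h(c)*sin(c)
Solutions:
 h(c) = C1*cos(c)^(sqrt(3))


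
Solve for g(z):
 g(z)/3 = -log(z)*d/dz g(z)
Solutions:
 g(z) = C1*exp(-li(z)/3)


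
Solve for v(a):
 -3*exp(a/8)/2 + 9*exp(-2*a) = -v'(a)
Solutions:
 v(a) = C1 + 12*exp(a/8) + 9*exp(-2*a)/2


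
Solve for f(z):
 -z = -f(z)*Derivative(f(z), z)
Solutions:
 f(z) = -sqrt(C1 + z^2)
 f(z) = sqrt(C1 + z^2)


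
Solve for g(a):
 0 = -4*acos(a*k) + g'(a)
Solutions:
 g(a) = C1 + 4*Piecewise((a*acos(a*k) - sqrt(-a^2*k^2 + 1)/k, Ne(k, 0)), (pi*a/2, True))


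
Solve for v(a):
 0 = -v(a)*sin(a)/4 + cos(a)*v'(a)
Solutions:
 v(a) = C1/cos(a)^(1/4)


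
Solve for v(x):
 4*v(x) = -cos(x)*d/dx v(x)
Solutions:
 v(x) = C1*(sin(x)^2 - 2*sin(x) + 1)/(sin(x)^2 + 2*sin(x) + 1)


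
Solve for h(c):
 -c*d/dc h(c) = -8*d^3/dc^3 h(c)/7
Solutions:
 h(c) = C1 + Integral(C2*airyai(7^(1/3)*c/2) + C3*airybi(7^(1/3)*c/2), c)


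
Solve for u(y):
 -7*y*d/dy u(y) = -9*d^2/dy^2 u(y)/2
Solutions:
 u(y) = C1 + C2*erfi(sqrt(7)*y/3)


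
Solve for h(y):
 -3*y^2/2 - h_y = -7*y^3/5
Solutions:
 h(y) = C1 + 7*y^4/20 - y^3/2


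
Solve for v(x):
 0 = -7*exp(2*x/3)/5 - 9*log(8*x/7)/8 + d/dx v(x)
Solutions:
 v(x) = C1 + 9*x*log(x)/8 + 9*x*(-log(7) - 1 + 3*log(2))/8 + 21*exp(2*x/3)/10


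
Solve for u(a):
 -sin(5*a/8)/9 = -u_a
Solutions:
 u(a) = C1 - 8*cos(5*a/8)/45


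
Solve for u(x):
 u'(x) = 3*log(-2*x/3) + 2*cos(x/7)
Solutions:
 u(x) = C1 + 3*x*log(-x) - 3*x*log(3) - 3*x + 3*x*log(2) + 14*sin(x/7)


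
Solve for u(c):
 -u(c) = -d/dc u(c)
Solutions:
 u(c) = C1*exp(c)


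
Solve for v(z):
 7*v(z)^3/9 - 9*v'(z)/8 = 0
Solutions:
 v(z) = -9*sqrt(2)*sqrt(-1/(C1 + 56*z))/2
 v(z) = 9*sqrt(2)*sqrt(-1/(C1 + 56*z))/2


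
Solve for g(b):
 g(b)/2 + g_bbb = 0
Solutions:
 g(b) = C3*exp(-2^(2/3)*b/2) + (C1*sin(2^(2/3)*sqrt(3)*b/4) + C2*cos(2^(2/3)*sqrt(3)*b/4))*exp(2^(2/3)*b/4)


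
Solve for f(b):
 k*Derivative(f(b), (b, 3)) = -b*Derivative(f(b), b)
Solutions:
 f(b) = C1 + Integral(C2*airyai(b*(-1/k)^(1/3)) + C3*airybi(b*(-1/k)^(1/3)), b)


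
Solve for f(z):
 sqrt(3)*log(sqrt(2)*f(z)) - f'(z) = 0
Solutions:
 -2*sqrt(3)*Integral(1/(2*log(_y) + log(2)), (_y, f(z)))/3 = C1 - z


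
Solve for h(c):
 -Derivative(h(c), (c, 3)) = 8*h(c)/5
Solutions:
 h(c) = C3*exp(-2*5^(2/3)*c/5) + (C1*sin(sqrt(3)*5^(2/3)*c/5) + C2*cos(sqrt(3)*5^(2/3)*c/5))*exp(5^(2/3)*c/5)


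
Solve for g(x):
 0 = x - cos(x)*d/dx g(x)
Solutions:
 g(x) = C1 + Integral(x/cos(x), x)


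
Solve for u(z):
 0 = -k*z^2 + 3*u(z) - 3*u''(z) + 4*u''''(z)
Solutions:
 u(z) = k*z^2/3 + 2*k/3 + (C1*sin(sqrt(2)*3^(1/4)*z*sin(atan(sqrt(39)/3)/2)/2) + C2*cos(sqrt(2)*3^(1/4)*z*sin(atan(sqrt(39)/3)/2)/2))*exp(-sqrt(2)*3^(1/4)*z*cos(atan(sqrt(39)/3)/2)/2) + (C3*sin(sqrt(2)*3^(1/4)*z*sin(atan(sqrt(39)/3)/2)/2) + C4*cos(sqrt(2)*3^(1/4)*z*sin(atan(sqrt(39)/3)/2)/2))*exp(sqrt(2)*3^(1/4)*z*cos(atan(sqrt(39)/3)/2)/2)


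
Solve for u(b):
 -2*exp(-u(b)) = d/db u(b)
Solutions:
 u(b) = log(C1 - 2*b)


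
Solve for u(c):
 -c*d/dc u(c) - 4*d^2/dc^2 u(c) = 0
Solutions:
 u(c) = C1 + C2*erf(sqrt(2)*c/4)


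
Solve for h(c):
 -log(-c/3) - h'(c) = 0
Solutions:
 h(c) = C1 - c*log(-c) + c*(1 + log(3))


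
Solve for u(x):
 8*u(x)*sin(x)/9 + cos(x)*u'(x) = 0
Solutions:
 u(x) = C1*cos(x)^(8/9)


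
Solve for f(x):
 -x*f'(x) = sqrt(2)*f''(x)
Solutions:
 f(x) = C1 + C2*erf(2^(1/4)*x/2)


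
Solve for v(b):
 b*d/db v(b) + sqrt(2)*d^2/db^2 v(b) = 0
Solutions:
 v(b) = C1 + C2*erf(2^(1/4)*b/2)


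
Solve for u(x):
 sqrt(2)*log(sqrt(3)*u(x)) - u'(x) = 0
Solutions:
 -sqrt(2)*Integral(1/(2*log(_y) + log(3)), (_y, u(x))) = C1 - x


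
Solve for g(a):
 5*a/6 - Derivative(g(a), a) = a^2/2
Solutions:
 g(a) = C1 - a^3/6 + 5*a^2/12


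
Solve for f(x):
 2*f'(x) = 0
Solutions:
 f(x) = C1


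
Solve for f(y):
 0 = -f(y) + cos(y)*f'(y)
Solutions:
 f(y) = C1*sqrt(sin(y) + 1)/sqrt(sin(y) - 1)


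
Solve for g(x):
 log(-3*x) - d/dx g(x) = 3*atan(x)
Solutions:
 g(x) = C1 + x*log(-x) - 3*x*atan(x) - x + x*log(3) + 3*log(x^2 + 1)/2


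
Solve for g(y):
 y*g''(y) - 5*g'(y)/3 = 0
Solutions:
 g(y) = C1 + C2*y^(8/3)


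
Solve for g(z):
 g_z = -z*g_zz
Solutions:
 g(z) = C1 + C2*log(z)


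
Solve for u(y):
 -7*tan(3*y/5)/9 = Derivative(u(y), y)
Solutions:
 u(y) = C1 + 35*log(cos(3*y/5))/27


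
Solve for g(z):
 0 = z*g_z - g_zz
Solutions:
 g(z) = C1 + C2*erfi(sqrt(2)*z/2)


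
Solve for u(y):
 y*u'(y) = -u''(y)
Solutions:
 u(y) = C1 + C2*erf(sqrt(2)*y/2)


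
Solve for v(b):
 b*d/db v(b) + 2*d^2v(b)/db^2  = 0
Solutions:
 v(b) = C1 + C2*erf(b/2)


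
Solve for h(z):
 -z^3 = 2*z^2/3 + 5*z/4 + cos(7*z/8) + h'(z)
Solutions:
 h(z) = C1 - z^4/4 - 2*z^3/9 - 5*z^2/8 - 8*sin(7*z/8)/7


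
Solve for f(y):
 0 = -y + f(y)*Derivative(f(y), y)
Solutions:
 f(y) = -sqrt(C1 + y^2)
 f(y) = sqrt(C1 + y^2)


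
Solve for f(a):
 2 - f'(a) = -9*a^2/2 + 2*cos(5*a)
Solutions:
 f(a) = C1 + 3*a^3/2 + 2*a - 2*sin(5*a)/5


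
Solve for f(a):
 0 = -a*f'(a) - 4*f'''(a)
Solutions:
 f(a) = C1 + Integral(C2*airyai(-2^(1/3)*a/2) + C3*airybi(-2^(1/3)*a/2), a)


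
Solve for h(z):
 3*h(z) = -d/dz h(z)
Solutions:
 h(z) = C1*exp(-3*z)


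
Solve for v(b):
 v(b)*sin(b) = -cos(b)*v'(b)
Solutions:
 v(b) = C1*cos(b)


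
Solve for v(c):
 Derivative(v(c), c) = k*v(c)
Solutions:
 v(c) = C1*exp(c*k)


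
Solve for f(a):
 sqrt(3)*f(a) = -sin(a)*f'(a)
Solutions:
 f(a) = C1*(cos(a) + 1)^(sqrt(3)/2)/(cos(a) - 1)^(sqrt(3)/2)


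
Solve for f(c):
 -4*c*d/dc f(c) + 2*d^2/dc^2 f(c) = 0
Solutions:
 f(c) = C1 + C2*erfi(c)


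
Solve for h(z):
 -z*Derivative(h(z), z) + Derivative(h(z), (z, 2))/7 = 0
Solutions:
 h(z) = C1 + C2*erfi(sqrt(14)*z/2)


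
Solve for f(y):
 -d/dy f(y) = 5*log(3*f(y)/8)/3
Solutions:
 -3*Integral(1/(-log(_y) - log(3) + 3*log(2)), (_y, f(y)))/5 = C1 - y


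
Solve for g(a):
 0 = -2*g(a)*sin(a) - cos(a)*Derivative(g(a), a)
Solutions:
 g(a) = C1*cos(a)^2


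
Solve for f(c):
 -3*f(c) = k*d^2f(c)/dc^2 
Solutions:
 f(c) = C1*exp(-sqrt(3)*c*sqrt(-1/k)) + C2*exp(sqrt(3)*c*sqrt(-1/k))


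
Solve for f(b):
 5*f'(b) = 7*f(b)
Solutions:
 f(b) = C1*exp(7*b/5)


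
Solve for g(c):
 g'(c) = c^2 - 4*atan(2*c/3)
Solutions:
 g(c) = C1 + c^3/3 - 4*c*atan(2*c/3) + 3*log(4*c^2 + 9)


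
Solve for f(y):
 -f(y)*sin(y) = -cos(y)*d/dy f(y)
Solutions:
 f(y) = C1/cos(y)


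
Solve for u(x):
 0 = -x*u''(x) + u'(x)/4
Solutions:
 u(x) = C1 + C2*x^(5/4)


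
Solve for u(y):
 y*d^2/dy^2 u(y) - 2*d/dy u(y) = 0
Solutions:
 u(y) = C1 + C2*y^3


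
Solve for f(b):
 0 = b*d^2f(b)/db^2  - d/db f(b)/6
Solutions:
 f(b) = C1 + C2*b^(7/6)


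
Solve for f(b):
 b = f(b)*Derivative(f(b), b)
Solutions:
 f(b) = -sqrt(C1 + b^2)
 f(b) = sqrt(C1 + b^2)
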